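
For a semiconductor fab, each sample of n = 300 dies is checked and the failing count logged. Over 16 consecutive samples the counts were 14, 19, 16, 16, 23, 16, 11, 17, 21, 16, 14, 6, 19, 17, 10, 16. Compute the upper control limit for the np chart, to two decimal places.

27.25

p̄ = Σdᵢ / (k·n) = 251 / (16 × 300) = 0.05229
UCL = np̄ + 3·√(np̄(1−p̄)) = 15.6875 + 3 × √(15.6875×0.94771) = 15.6875 + 3 × 3.8558 = 27.2549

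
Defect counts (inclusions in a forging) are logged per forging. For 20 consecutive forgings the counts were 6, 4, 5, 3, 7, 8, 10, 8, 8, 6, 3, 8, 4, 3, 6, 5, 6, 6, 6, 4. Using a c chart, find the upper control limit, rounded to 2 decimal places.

13.02

c̄ = (6 + 4 + 5 + 3 + 7 + 8 + 10 + 8 + 8 + 6 + 3 + 8 + 4 + 3 + 6 + 5 + 6 + 6 + 6 + 4) / 20 = 116 / 20 = 5.8000
UCL = c̄ + 3√c̄ = 5.8000 + 3 × √5.8000 = 5.8000 + 3 × 2.4083 = 13.0250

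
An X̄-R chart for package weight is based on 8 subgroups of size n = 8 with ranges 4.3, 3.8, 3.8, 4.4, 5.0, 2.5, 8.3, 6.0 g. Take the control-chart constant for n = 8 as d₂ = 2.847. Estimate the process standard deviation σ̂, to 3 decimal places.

R̄ = (4.3 + 3.8 + 3.8 + 4.4 + 5.0 + 2.5 + 8.3 + 6.0) / 8 = 4.7625
σ̂ = R̄ / d₂ = 4.7625 / 2.847 = 1.6728

1.673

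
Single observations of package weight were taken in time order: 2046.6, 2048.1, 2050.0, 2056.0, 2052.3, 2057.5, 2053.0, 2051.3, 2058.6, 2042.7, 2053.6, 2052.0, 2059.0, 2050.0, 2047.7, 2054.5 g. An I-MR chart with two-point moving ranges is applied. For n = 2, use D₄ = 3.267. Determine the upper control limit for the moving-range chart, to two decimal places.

Moving ranges: 1.5, 1.9, 6.0, 3.7, 5.2, 4.5, 1.7, 7.3, 15.9, 10.9, 1.6, 7.0, 9.0, 2.3, 6.8; M̄R̄ = 85.3000 / 15 = 5.6867
UCL_MR = D₄·M̄R̄ = 3.267 × 5.6867 = 18.5783

18.58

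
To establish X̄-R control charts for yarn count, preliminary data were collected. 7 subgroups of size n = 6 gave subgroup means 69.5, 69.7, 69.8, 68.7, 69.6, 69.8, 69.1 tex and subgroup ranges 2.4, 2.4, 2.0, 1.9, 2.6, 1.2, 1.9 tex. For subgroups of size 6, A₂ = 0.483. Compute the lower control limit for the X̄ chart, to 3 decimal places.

68.464

X̄̄ = (69.5 + 69.7 + 69.8 + 68.7 + 69.6 + 69.8 + 69.1) / 7 = 486.2000 / 7 = 69.4571
R̄ = (2.4 + 2.4 + 2.0 + 1.9 + 2.6 + 1.2 + 1.9) / 7 = 14.4000 / 7 = 2.0571
LCL = X̄̄ − A₂·R̄ = 69.4571 − 0.483 × 2.0571 = 68.4635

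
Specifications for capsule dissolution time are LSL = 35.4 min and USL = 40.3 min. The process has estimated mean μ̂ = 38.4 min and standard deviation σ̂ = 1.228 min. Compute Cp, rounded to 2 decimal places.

0.67

Cp = (USL − LSL) / (6σ̂) = (40.3 − 35.4) / (6 × 1.228) = 4.9000 / 7.3680 = 0.6650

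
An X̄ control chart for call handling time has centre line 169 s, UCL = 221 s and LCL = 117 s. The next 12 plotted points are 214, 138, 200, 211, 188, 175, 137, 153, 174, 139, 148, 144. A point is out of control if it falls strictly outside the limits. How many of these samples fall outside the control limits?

0

All 12 points lie within [117, 221].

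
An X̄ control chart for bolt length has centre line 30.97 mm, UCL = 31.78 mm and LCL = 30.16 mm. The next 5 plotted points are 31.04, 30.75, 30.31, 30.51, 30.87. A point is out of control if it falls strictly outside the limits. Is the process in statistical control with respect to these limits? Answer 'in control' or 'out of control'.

in control

All 5 points lie within [30.16, 31.78].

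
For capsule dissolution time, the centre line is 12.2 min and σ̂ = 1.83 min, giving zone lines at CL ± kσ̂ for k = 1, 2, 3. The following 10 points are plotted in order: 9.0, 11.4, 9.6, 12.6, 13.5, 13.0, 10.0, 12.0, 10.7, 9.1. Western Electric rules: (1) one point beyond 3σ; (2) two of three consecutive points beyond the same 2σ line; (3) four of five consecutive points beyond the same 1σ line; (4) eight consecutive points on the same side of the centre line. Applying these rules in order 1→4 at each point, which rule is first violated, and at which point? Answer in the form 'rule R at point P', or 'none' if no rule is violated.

none

Zone of each point (C = within 1σ̂, B = 1σ̂–2σ̂, A = 2σ̂–3σ̂, * = beyond 3σ̂; sign = side of CL): 1:-B, 2:-C, 3:-B, 4:+C, 5:+C, 6:+C, 7:-B, 8:-C, 9:-C, 10:-B
No rule fires across all 10 points.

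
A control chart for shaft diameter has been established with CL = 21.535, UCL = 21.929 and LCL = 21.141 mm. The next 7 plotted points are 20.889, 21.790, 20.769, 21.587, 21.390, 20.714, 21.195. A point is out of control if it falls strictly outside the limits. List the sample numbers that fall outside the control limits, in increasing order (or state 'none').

1, 3, 6

Compare each point to [21.141, 21.929]: sample 1 = 20.889 < LCL; sample 3 = 20.769 < LCL; sample 6 = 20.714 < LCL.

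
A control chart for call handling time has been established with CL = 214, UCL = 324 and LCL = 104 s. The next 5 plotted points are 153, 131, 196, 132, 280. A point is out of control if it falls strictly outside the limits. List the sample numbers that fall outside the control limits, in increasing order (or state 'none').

All 5 points lie within [104, 324].

none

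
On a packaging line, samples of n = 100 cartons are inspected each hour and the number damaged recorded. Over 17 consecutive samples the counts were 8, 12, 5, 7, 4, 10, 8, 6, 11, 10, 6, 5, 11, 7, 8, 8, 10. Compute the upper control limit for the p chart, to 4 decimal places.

0.1614

p̄ = Σdᵢ / (k·n) = 136 / (17 × 100) = 0.08000
UCL = p̄ + 3·√(p̄(1−p̄)/n) = 0.08000 + 3 × √(0.08000×0.92000/100) = 0.08000 + 3 × 0.02713 = 0.16139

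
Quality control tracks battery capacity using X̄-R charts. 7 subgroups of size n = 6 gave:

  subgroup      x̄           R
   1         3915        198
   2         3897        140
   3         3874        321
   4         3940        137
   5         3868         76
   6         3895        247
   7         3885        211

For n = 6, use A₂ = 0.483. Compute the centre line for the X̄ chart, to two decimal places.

X̄̄ = (3915 + 3897 + 3874 + 3940 + 3868 + 3895 + 3885) / 7 = 27274.0000 / 7 = 3896.2857
CL = X̄̄ = 3896.2857

3896.29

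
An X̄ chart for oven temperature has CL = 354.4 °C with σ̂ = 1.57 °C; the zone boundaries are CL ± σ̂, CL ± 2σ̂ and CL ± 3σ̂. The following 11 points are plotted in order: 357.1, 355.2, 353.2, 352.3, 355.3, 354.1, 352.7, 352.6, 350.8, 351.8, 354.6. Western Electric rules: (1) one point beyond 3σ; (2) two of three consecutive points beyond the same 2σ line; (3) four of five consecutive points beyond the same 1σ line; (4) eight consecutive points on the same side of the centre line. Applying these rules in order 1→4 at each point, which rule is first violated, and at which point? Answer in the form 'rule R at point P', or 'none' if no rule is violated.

Zone of each point (C = within 1σ̂, B = 1σ̂–2σ̂, A = 2σ̂–3σ̂, * = beyond 3σ̂; sign = side of CL): 1:+B, 2:+C, 3:-C, 4:-B, 5:+C, 6:-C, 7:-B, 8:-B, 9:-A, 10:-B, 11:+C
Rule 3 (four of five consecutive points beyond the same 1σ limit) is satisfied at point 10.

rule 3 at point 10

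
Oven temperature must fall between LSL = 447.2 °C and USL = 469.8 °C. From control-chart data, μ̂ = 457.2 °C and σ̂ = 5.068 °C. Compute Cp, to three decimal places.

0.743

Cp = (USL − LSL) / (6σ̂) = (469.8 − 447.2) / (6 × 5.068) = 22.6000 / 30.4080 = 0.7432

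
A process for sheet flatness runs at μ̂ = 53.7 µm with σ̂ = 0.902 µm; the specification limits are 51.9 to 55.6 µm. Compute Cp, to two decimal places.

Cp = (USL − LSL) / (6σ̂) = (55.6 − 51.9) / (6 × 0.902) = 3.7000 / 5.4120 = 0.6837

0.68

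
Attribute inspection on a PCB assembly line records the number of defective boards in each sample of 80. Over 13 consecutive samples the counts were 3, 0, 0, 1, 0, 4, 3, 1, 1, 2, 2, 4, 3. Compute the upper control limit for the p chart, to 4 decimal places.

0.0734

p̄ = Σdᵢ / (k·n) = 24 / (13 × 80) = 0.02308
UCL = p̄ + 3·√(p̄(1−p̄)/n) = 0.02308 + 3 × √(0.02308×0.97692/80) = 0.02308 + 3 × 0.01679 = 0.07344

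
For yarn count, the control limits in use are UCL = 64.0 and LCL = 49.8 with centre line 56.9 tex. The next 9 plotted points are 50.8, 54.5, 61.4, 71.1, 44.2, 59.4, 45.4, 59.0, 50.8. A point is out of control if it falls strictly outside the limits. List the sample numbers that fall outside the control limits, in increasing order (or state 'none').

Compare each point to [49.8, 64.0]: sample 4 = 71.1 > UCL; sample 5 = 44.2 < LCL; sample 7 = 45.4 < LCL.

4, 5, 7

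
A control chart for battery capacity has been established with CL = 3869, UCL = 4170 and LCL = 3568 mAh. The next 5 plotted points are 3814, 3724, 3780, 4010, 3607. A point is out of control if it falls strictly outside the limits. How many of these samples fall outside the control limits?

All 5 points lie within [3568, 4170].

0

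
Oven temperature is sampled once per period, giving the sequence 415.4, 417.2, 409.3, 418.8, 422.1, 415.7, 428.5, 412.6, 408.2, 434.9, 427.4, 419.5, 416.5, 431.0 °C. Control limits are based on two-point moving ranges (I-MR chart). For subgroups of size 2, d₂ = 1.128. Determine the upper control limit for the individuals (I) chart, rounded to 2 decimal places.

444.67

X̄ = (415.4 + 417.2 + 409.3 + 418.8 + 422.1 + 415.7 + 428.5 + 412.6 + 408.2 + 434.9 + 427.4 + 419.5 + 416.5 + 431.0) / 14 = 419.7929
Moving ranges: 1.8, 7.9, 9.5, 3.3, 6.4, 12.8, 15.9, 4.4, 26.7, 7.5, 7.9, 3.0, 14.5; M̄R̄ = 121.6000 / 13 = 9.3538
UCL = X̄ + 3·M̄R̄/d₂ = 419.7929 + 3 × 9.3538 / 1.128 = 444.6701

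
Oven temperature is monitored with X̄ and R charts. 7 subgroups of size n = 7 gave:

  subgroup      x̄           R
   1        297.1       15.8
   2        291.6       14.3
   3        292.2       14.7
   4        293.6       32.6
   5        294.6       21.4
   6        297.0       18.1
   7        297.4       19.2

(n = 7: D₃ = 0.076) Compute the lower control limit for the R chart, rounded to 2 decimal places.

R̄ = (15.8 + 14.3 + 14.7 + 32.6 + 21.4 + 18.1 + 19.2) / 7 = 136.1000 / 7 = 19.4429
LCL_R = D₃·R̄ = 0.076 × 19.4429 = 1.4777

1.48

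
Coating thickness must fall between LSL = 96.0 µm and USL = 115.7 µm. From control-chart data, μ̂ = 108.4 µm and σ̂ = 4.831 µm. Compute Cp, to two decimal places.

0.68

Cp = (USL − LSL) / (6σ̂) = (115.7 − 96.0) / (6 × 4.831) = 19.7000 / 28.9860 = 0.6796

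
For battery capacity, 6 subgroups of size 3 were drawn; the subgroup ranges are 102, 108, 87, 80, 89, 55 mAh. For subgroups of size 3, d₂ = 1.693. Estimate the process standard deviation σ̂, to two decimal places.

51.29

R̄ = (102 + 108 + 87 + 80 + 89 + 55) / 6 = 86.8333
σ̂ = R̄ / d₂ = 86.8333 / 1.693 = 51.2896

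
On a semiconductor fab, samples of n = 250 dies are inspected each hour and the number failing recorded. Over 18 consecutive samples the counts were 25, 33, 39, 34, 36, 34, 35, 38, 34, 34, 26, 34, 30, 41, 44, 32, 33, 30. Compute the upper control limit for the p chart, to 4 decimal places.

p̄ = Σdᵢ / (k·n) = 612 / (18 × 250) = 0.13600
UCL = p̄ + 3·√(p̄(1−p̄)/n) = 0.13600 + 3 × √(0.13600×0.86400/250) = 0.13600 + 3 × 0.02168 = 0.20104

0.2010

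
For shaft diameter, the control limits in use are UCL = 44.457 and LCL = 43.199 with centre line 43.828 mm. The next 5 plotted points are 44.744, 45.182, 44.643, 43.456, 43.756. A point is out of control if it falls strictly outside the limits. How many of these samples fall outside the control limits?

Compare each point to [43.199, 44.457]: sample 1 = 44.744 > UCL; sample 2 = 45.182 > UCL; sample 3 = 44.643 > UCL.

3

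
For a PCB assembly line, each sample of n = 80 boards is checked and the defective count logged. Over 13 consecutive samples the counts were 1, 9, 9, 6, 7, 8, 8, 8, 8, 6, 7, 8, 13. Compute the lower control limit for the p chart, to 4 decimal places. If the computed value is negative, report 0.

0.0000

p̄ = Σdᵢ / (k·n) = 98 / (13 × 80) = 0.09423
LCL = p̄ − 3·√(p̄(1−p̄)/n) = 0.09423 − 3 × 0.03266 = -0.00376 → 0 (negative, so LCL = 0)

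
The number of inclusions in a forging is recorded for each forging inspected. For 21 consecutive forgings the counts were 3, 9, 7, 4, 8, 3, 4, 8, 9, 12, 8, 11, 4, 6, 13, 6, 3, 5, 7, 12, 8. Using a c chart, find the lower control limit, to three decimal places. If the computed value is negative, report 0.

c̄ = (3 + 9 + 7 + 4 + 8 + 3 + 4 + 8 + 9 + 12 + 8 + 11 + 4 + 6 + 13 + 6 + 3 + 5 + 7 + 12 + 8) / 21 = 150 / 21 = 7.1429
LCL = c̄ − 3√c̄ = 7.1429 − 3 × 2.6726 = -0.8750 → 0 (cannot be negative)

0.000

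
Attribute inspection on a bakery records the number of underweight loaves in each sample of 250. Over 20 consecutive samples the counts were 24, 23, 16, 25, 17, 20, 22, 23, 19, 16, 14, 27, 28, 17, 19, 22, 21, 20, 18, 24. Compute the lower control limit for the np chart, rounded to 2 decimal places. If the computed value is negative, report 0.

7.66

p̄ = Σdᵢ / (k·n) = 415 / (20 × 250) = 0.08300
LCL = np̄ − 3·√(np̄(1−p̄)) = 20.7500 − 3 × 4.3621 = 7.6638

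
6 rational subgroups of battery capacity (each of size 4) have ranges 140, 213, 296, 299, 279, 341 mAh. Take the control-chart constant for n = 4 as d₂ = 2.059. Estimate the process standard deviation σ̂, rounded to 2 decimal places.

R̄ = (140 + 213 + 296 + 299 + 279 + 341) / 6 = 261.3333
σ̂ = R̄ / d₂ = 261.3333 / 2.059 = 126.9225

126.92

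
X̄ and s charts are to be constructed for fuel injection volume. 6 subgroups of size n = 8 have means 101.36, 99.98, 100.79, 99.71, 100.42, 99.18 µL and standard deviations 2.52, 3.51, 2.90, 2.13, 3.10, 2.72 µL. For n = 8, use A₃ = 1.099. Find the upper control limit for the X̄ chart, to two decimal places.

X̄̄ = (101.36 + 99.98 + 100.79 + 99.71 + 100.42 + 99.18) / 6 = 100.2400
s̄ = (2.52 + 3.51 + 2.90 + 2.13 + 3.10 + 2.72) / 6 = 2.8133
UCL = X̄̄ + A₃·s̄ = 100.2400 + 1.099 × 2.8133 = 103.3319

103.33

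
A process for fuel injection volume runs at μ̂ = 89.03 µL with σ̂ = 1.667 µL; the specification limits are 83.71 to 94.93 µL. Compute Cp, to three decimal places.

Cp = (USL − LSL) / (6σ̂) = (94.93 − 83.71) / (6 × 1.667) = 11.2200 / 10.0020 = 1.1218

1.122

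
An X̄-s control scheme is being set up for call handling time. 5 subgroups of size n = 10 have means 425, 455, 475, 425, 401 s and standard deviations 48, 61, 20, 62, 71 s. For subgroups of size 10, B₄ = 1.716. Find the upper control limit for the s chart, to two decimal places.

s̄ = (48 + 61 + 20 + 62 + 71) / 5 = 52.4000
UCL_s = B₄·s̄ = 1.716 × 52.4000 = 89.9184

89.92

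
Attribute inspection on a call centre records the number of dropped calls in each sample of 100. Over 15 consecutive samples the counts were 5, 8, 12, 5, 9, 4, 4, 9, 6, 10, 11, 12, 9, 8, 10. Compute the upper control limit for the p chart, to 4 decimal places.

0.1633

p̄ = Σdᵢ / (k·n) = 122 / (15 × 100) = 0.08133
UCL = p̄ + 3·√(p̄(1−p̄)/n) = 0.08133 + 3 × √(0.08133×0.91867/100) = 0.08133 + 3 × 0.02733 = 0.16334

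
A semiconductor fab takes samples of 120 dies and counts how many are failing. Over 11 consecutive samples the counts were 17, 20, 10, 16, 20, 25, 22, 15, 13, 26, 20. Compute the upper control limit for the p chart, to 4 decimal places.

0.2535

p̄ = Σdᵢ / (k·n) = 204 / (11 × 120) = 0.15455
UCL = p̄ + 3·√(p̄(1−p̄)/n) = 0.15455 + 3 × √(0.15455×0.84545/120) = 0.15455 + 3 × 0.03300 = 0.25354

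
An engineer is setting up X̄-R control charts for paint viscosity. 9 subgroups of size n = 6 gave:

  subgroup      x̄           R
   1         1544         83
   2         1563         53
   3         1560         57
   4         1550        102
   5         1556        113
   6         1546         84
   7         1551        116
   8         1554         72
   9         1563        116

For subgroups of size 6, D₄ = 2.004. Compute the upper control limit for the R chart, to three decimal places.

R̄ = (83 + 53 + 57 + 102 + 113 + 84 + 116 + 72 + 116) / 9 = 796.0000 / 9 = 88.4444
UCL_R = D₄·R̄ = 2.004 × 88.4444 = 177.2427

177.243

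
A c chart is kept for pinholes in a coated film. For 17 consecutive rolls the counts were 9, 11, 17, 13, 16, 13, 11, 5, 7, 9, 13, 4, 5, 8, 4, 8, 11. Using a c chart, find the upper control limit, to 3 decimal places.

c̄ = (9 + 11 + 17 + 13 + 16 + 13 + 11 + 5 + 7 + 9 + 13 + 4 + 5 + 8 + 4 + 8 + 11) / 17 = 164 / 17 = 9.6471
UCL = c̄ + 3√c̄ = 9.6471 + 3 × √9.6471 = 9.6471 + 3 × 3.1060 = 18.9650

18.965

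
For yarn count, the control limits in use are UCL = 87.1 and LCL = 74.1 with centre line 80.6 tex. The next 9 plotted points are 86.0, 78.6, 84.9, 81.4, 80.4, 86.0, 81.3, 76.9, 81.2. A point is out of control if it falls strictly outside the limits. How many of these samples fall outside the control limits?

0

All 9 points lie within [74.1, 87.1].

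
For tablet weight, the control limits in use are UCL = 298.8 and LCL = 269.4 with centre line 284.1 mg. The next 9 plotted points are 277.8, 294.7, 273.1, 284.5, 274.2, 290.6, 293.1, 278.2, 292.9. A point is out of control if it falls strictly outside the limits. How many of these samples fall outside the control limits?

All 9 points lie within [269.4, 298.8].

0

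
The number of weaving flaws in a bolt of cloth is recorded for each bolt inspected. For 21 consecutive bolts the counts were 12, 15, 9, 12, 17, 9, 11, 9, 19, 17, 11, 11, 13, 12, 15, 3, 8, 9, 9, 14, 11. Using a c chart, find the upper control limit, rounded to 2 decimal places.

c̄ = (12 + 15 + 9 + 12 + 17 + 9 + 11 + 9 + 19 + 17 + 11 + 11 + 13 + 12 + 15 + 3 + 8 + 9 + 9 + 14 + 11) / 21 = 246 / 21 = 11.7143
UCL = c̄ + 3√c̄ = 11.7143 + 3 × √11.7143 = 11.7143 + 3 × 3.4226 = 21.9821

21.98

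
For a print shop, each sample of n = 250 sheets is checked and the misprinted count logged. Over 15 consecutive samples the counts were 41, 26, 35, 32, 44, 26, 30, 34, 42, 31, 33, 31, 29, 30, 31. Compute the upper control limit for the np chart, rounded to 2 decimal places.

p̄ = Σdᵢ / (k·n) = 495 / (15 × 250) = 0.13200
UCL = np̄ + 3·√(np̄(1−p̄)) = 33.0000 + 3 × √(33.0000×0.86800) = 33.0000 + 3 × 5.3520 = 49.0560

49.06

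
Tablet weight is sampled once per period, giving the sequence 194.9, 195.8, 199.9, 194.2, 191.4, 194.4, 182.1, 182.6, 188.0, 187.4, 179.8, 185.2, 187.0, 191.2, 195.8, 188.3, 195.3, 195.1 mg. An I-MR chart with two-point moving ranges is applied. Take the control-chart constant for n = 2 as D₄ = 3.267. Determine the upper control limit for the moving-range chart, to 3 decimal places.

14.144

Moving ranges: 0.9, 4.1, 5.7, 2.8, 3.0, 12.3, 0.5, 5.4, 0.6, 7.6, 5.4, 1.8, 4.2, 4.6, 7.5, 7.0, 0.2; M̄R̄ = 73.6000 / 17 = 4.3294
UCL_MR = D₄·M̄R̄ = 3.267 × 4.3294 = 14.1442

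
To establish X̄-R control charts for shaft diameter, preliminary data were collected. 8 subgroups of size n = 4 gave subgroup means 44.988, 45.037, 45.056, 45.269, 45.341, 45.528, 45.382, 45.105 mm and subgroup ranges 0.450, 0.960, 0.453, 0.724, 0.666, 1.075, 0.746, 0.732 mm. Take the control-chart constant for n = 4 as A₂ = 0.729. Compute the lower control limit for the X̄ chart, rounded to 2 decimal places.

X̄̄ = (44.988 + 45.037 + 45.056 + 45.269 + 45.341 + 45.528 + 45.382 + 45.105) / 8 = 361.7060 / 8 = 45.2133
R̄ = (0.450 + 0.960 + 0.453 + 0.724 + 0.666 + 1.075 + 0.746 + 0.732) / 8 = 5.8060 / 8 = 0.7258
LCL = X̄̄ − A₂·R̄ = 45.2133 − 0.729 × 0.7258 = 44.6842

44.68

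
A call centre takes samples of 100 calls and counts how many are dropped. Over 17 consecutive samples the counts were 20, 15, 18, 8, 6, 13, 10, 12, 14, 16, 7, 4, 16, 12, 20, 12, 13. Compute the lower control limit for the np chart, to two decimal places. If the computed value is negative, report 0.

p̄ = Σdᵢ / (k·n) = 216 / (17 × 100) = 0.12706
LCL = np̄ − 3·√(np̄(1−p̄)) = 12.7059 − 3 × 3.3304 = 2.7147

2.71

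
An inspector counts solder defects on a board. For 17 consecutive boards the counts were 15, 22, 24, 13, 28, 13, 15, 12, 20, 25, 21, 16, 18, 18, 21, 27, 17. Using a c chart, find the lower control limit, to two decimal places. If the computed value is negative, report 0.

c̄ = (15 + 22 + 24 + 13 + 28 + 13 + 15 + 12 + 20 + 25 + 21 + 16 + 18 + 18 + 21 + 27 + 17) / 17 = 325 / 17 = 19.1176
LCL = c̄ − 3√c̄ = 19.1176 − 3 × 4.3724 = 6.0005

6.00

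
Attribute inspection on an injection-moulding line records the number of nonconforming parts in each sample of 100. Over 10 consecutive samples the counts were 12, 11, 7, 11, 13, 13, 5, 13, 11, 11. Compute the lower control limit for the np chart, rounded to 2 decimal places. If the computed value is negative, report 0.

1.43

p̄ = Σdᵢ / (k·n) = 107 / (10 × 100) = 0.10700
LCL = np̄ − 3·√(np̄(1−p̄)) = 10.7000 − 3 × 3.0911 = 1.4266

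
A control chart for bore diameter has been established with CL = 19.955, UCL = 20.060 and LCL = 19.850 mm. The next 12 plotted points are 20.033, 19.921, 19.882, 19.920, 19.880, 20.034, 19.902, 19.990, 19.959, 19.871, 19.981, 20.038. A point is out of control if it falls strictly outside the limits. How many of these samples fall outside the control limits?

All 12 points lie within [19.850, 20.060].

0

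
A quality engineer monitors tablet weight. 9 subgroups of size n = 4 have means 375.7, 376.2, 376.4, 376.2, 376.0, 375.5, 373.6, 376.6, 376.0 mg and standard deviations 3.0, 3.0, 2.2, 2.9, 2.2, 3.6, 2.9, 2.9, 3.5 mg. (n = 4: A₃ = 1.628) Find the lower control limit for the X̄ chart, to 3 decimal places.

X̄̄ = (375.7 + 376.2 + 376.4 + 376.2 + 376.0 + 375.5 + 373.6 + 376.6 + 376.0) / 9 = 375.8000
s̄ = (3.0 + 3.0 + 2.2 + 2.9 + 2.2 + 3.6 + 2.9 + 2.9 + 3.5) / 9 = 2.9111
LCL = X̄̄ − A₃·s̄ = 375.8000 − 1.628 × 2.9111 = 371.0607

371.061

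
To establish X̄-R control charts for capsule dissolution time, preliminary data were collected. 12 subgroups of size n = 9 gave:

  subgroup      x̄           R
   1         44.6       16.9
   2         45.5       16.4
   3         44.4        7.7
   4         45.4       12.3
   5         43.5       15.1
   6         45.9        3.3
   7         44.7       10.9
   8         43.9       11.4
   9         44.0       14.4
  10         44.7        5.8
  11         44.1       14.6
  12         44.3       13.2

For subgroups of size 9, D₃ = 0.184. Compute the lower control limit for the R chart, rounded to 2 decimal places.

R̄ = (16.9 + 16.4 + 7.7 + 12.3 + 15.1 + 3.3 + 10.9 + 11.4 + 14.4 + 5.8 + 14.6 + 13.2) / 12 = 142.0000 / 12 = 11.8333
LCL_R = D₃·R̄ = 0.184 × 11.8333 = 2.1773

2.18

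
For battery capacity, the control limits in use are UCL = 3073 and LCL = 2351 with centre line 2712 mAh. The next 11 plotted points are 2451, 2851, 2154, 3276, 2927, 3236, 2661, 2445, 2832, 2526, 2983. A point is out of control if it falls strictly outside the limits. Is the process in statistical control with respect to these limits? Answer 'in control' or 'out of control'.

Compare each point to [2351, 3073]: sample 3 = 2154 < LCL; sample 4 = 3276 > UCL; sample 6 = 3236 > UCL.

out of control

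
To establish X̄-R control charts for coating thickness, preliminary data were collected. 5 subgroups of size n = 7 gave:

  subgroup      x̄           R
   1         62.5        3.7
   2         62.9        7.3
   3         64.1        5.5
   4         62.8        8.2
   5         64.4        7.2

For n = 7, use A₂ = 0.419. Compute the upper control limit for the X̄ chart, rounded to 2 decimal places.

66.01

X̄̄ = (62.5 + 62.9 + 64.1 + 62.8 + 64.4) / 5 = 316.7000 / 5 = 63.3400
R̄ = (3.7 + 7.3 + 5.5 + 8.2 + 7.2) / 5 = 31.9000 / 5 = 6.3800
UCL = X̄̄ + A₂·R̄ = 63.3400 + 0.419 × 6.3800 = 66.0132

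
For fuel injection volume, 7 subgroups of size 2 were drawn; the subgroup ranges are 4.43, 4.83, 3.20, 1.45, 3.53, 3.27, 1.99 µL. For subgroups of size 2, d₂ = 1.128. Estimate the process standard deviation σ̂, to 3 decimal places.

2.875

R̄ = (4.43 + 4.83 + 3.20 + 1.45 + 3.53 + 3.27 + 1.99) / 7 = 3.2429
σ̂ = R̄ / d₂ = 3.2429 / 1.128 = 2.8749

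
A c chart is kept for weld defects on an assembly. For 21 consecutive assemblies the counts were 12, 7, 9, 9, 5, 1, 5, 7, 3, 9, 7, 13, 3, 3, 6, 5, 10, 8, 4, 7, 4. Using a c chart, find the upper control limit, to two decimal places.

14.19

c̄ = (12 + 7 + 9 + 9 + 5 + 1 + 5 + 7 + 3 + 9 + 7 + 13 + 3 + 3 + 6 + 5 + 10 + 8 + 4 + 7 + 4) / 21 = 137 / 21 = 6.5238
UCL = c̄ + 3√c̄ = 6.5238 + 3 × √6.5238 = 6.5238 + 3 × 2.5542 = 14.1863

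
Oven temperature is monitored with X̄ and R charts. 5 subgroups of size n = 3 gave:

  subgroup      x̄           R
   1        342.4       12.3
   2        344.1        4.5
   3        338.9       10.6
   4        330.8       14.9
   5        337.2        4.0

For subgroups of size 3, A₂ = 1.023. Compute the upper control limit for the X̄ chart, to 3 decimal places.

X̄̄ = (342.4 + 344.1 + 338.9 + 330.8 + 337.2) / 5 = 1693.4000 / 5 = 338.6800
R̄ = (12.3 + 4.5 + 10.6 + 14.9 + 4.0) / 5 = 46.3000 / 5 = 9.2600
UCL = X̄̄ + A₂·R̄ = 338.6800 + 1.023 × 9.2600 = 348.1530

348.153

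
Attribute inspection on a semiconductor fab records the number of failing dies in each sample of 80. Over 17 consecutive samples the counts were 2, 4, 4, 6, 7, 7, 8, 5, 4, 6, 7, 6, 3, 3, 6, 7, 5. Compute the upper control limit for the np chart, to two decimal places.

p̄ = Σdᵢ / (k·n) = 90 / (17 × 80) = 0.06618
UCL = np̄ + 3·√(np̄(1−p̄)) = 5.2941 + 3 × √(5.2941×0.93382) = 5.2941 + 3 × 2.2235 = 11.9645

11.96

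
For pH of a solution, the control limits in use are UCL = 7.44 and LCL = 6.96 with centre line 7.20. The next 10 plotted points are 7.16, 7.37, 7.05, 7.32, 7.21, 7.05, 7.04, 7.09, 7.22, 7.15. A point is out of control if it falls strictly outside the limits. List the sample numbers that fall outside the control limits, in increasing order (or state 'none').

none

All 10 points lie within [6.96, 7.44].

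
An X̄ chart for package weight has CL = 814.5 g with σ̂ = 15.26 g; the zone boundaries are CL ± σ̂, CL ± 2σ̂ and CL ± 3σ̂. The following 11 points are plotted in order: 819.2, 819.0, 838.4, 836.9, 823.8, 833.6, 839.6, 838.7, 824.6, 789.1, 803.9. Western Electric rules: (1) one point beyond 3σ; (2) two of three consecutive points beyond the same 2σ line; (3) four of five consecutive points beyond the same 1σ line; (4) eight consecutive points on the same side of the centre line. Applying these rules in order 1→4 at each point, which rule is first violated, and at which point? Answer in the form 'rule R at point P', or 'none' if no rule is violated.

rule 3 at point 7

Zone of each point (C = within 1σ̂, B = 1σ̂–2σ̂, A = 2σ̂–3σ̂, * = beyond 3σ̂; sign = side of CL): 1:+C, 2:+C, 3:+B, 4:+B, 5:+C, 6:+B, 7:+B, 8:+B, 9:+C, 10:-B, 11:-C
Rule 3 (four of five consecutive points beyond the same 1σ limit) is satisfied at point 7.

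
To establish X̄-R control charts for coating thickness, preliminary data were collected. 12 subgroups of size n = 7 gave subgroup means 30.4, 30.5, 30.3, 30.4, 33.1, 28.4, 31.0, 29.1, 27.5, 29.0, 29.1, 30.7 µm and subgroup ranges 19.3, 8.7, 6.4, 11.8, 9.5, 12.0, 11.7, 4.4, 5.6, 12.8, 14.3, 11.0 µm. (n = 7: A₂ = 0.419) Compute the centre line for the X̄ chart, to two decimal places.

29.96

X̄̄ = (30.4 + 30.5 + 30.3 + 30.4 + 33.1 + 28.4 + 31.0 + 29.1 + 27.5 + 29.0 + 29.1 + 30.7) / 12 = 359.5000 / 12 = 29.9583
CL = X̄̄ = 29.9583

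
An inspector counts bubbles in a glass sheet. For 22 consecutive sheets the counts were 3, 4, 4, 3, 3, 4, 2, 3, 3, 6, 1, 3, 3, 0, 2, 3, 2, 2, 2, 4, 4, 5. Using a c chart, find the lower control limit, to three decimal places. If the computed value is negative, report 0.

c̄ = (3 + 4 + 4 + 3 + 3 + 4 + 2 + 3 + 3 + 6 + 1 + 3 + 3 + 0 + 2 + 3 + 2 + 2 + 2 + 4 + 4 + 5) / 22 = 66 / 22 = 3.0000
LCL = c̄ − 3√c̄ = 3.0000 − 3 × 1.7321 = -2.1962 → 0 (cannot be negative)

0.000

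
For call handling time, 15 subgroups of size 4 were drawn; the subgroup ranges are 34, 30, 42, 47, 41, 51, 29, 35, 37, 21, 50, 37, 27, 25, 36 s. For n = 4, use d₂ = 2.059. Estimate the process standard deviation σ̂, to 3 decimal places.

R̄ = (34 + 30 + 42 + 47 + 41 + 51 + 29 + 35 + 37 + 21 + 50 + 37 + 27 + 25 + 36) / 15 = 36.1333
σ̂ = R̄ / d₂ = 36.1333 / 2.059 = 17.5490

17.549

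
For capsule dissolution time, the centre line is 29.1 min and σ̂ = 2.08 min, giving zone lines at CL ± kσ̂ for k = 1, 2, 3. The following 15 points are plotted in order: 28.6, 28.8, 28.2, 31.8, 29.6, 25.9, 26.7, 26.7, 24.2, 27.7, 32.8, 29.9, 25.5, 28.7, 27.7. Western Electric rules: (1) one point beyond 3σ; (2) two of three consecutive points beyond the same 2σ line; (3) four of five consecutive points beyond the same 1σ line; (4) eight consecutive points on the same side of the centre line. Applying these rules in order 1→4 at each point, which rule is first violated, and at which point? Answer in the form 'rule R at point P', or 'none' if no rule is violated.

Zone of each point (C = within 1σ̂, B = 1σ̂–2σ̂, A = 2σ̂–3σ̂, * = beyond 3σ̂; sign = side of CL): 1:-C, 2:-C, 3:-C, 4:+B, 5:+C, 6:-B, 7:-B, 8:-B, 9:-A, 10:-C, 11:+B, 12:+C, 13:-B, 14:-C, 15:-C
Rule 3 (four of five consecutive points beyond the same 1σ limit) is satisfied at point 9.

rule 3 at point 9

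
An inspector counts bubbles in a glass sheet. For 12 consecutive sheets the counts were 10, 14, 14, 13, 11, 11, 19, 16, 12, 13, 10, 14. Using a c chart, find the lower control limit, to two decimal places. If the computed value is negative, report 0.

c̄ = (10 + 14 + 14 + 13 + 11 + 11 + 19 + 16 + 12 + 13 + 10 + 14) / 12 = 157 / 12 = 13.0833
LCL = c̄ − 3√c̄ = 13.0833 − 3 × 3.6171 = 2.2321

2.23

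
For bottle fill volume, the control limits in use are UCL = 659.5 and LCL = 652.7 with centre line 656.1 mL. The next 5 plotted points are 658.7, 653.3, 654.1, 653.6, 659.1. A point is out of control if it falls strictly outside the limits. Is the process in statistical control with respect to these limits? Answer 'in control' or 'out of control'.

in control

All 5 points lie within [652.7, 659.5].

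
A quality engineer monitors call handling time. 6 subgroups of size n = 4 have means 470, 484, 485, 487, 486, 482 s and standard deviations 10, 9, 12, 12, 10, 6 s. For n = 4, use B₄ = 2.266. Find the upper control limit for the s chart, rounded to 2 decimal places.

s̄ = (10 + 9 + 12 + 12 + 10 + 6) / 6 = 9.8333
UCL_s = B₄·s̄ = 2.266 × 9.8333 = 22.2823

22.28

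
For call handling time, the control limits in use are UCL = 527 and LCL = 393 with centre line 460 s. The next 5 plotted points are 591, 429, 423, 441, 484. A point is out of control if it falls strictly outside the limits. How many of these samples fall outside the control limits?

Compare each point to [393, 527]: sample 1 = 591 > UCL.

1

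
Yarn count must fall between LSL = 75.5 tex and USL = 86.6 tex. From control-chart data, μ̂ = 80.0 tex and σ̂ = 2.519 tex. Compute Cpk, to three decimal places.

Cpu = (USL − μ̂) / (3σ̂) = (86.6 − 80.0) / (3 × 2.519) = 0.8734; Cpl = (μ̂ − LSL) / (3σ̂) = (80.0 − 75.5) / (3 × 2.519) = 0.5955; Cpk = min(Cpu, Cpl) = 0.5955

0.595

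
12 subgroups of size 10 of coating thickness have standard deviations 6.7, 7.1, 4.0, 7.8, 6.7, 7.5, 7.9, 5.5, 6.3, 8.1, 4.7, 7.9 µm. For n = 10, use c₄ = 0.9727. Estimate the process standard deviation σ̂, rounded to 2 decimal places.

6.87

s̄ = (6.7 + 7.1 + 4.0 + 7.8 + 6.7 + 7.5 + 7.9 + 5.5 + 6.3 + 8.1 + 4.7 + 7.9) / 12 = 6.6833
σ̂ = s̄ / c₄ = 6.6833 / 0.9727 = 6.8709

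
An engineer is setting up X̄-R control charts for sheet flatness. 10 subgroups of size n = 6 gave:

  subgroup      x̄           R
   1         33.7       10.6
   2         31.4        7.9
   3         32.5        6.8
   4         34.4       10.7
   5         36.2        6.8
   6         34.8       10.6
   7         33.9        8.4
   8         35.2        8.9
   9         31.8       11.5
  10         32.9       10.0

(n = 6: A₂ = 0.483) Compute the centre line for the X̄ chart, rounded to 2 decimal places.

X̄̄ = (33.7 + 31.4 + 32.5 + 34.4 + 36.2 + 34.8 + 33.9 + 35.2 + 31.8 + 32.9) / 10 = 336.8000 / 10 = 33.6800
CL = X̄̄ = 33.6800

33.68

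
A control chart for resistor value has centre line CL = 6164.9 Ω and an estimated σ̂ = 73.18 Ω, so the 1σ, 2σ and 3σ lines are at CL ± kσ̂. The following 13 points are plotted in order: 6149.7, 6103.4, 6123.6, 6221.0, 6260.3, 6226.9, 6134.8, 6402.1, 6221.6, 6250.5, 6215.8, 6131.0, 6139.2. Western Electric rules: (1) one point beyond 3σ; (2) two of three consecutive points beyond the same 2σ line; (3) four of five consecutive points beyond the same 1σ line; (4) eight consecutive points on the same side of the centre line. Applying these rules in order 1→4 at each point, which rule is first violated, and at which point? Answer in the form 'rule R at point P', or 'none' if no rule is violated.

Zone of each point (C = within 1σ̂, B = 1σ̂–2σ̂, A = 2σ̂–3σ̂, * = beyond 3σ̂; sign = side of CL): 1:-C, 2:-C, 3:-C, 4:+C, 5:+B, 6:+C, 7:-C, 8:+*, 9:+C, 10:+B, 11:+C, 12:-C, 13:-C
Rule 1 (one point beyond the 3σ limits) is satisfied at point 8.

rule 1 at point 8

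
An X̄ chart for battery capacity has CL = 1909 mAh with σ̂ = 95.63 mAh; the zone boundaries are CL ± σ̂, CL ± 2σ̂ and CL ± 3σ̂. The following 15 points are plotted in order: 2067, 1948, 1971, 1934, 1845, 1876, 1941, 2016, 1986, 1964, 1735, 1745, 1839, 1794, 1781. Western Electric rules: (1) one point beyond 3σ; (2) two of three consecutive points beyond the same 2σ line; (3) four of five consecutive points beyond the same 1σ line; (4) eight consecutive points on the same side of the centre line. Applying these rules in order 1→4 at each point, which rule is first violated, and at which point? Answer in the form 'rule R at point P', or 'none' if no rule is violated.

rule 3 at point 15

Zone of each point (C = within 1σ̂, B = 1σ̂–2σ̂, A = 2σ̂–3σ̂, * = beyond 3σ̂; sign = side of CL): 1:+B, 2:+C, 3:+C, 4:+C, 5:-C, 6:-C, 7:+C, 8:+B, 9:+C, 10:+C, 11:-B, 12:-B, 13:-C, 14:-B, 15:-B
Rule 3 (four of five consecutive points beyond the same 1σ limit) is satisfied at point 15.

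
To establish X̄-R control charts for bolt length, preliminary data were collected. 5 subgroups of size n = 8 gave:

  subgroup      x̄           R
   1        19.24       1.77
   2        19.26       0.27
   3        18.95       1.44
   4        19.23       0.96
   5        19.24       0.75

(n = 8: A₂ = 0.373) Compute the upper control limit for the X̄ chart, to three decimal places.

19.571

X̄̄ = (19.24 + 19.26 + 18.95 + 19.23 + 19.24) / 5 = 95.9200 / 5 = 19.1840
R̄ = (1.77 + 0.27 + 1.44 + 0.96 + 0.75) / 5 = 5.1900 / 5 = 1.0380
UCL = X̄̄ + A₂·R̄ = 19.1840 + 0.373 × 1.0380 = 19.5712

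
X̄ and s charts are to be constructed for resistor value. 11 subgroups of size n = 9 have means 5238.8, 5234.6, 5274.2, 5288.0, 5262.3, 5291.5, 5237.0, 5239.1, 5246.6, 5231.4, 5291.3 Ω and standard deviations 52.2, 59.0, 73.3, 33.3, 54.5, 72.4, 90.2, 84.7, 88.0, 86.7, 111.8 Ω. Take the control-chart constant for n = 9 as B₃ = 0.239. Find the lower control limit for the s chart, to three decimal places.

17.514

s̄ = (52.2 + 59.0 + 73.3 + 33.3 + 54.5 + 72.4 + 90.2 + 84.7 + 88.0 + 86.7 + 111.8) / 11 = 73.2818
LCL_s = B₃·s̄ = 0.239 × 73.2818 = 17.5144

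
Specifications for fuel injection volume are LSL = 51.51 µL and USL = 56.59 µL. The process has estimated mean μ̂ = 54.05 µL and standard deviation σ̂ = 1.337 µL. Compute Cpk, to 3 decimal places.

Cpu = (USL − μ̂) / (3σ̂) = (56.59 − 54.05) / (3 × 1.337) = 0.6333; Cpl = (μ̂ − LSL) / (3σ̂) = (54.05 − 51.51) / (3 × 1.337) = 0.6333; Cpk = min(Cpu, Cpl) = 0.6333

0.633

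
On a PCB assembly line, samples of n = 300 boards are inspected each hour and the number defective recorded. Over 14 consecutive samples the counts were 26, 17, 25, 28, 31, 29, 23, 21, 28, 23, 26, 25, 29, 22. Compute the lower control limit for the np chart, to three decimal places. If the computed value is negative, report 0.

p̄ = Σdᵢ / (k·n) = 353 / (14 × 300) = 0.08405
LCL = np̄ − 3·√(np̄(1−p̄)) = 25.2143 − 3 × 4.8057 = 10.7971

10.797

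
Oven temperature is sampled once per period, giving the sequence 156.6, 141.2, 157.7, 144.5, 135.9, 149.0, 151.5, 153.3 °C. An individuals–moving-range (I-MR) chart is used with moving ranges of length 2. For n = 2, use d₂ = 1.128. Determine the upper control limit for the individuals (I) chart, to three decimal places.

X̄ = (156.6 + 141.2 + 157.7 + 144.5 + 135.9 + 149.0 + 151.5 + 153.3) / 8 = 148.7125
Moving ranges: 15.4, 16.5, 13.2, 8.6, 13.1, 2.5, 1.8; M̄R̄ = 71.1000 / 7 = 10.1571
UCL = X̄ + 3·M̄R̄/d₂ = 148.7125 + 3 × 10.1571 / 1.128 = 175.7262

175.726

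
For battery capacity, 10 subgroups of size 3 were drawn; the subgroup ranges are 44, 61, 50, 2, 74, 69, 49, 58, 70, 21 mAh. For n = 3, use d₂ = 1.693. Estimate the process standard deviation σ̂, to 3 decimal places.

29.415

R̄ = (44 + 61 + 50 + 2 + 74 + 69 + 49 + 58 + 70 + 21) / 10 = 49.8000
σ̂ = R̄ / d₂ = 49.8000 / 1.693 = 29.4152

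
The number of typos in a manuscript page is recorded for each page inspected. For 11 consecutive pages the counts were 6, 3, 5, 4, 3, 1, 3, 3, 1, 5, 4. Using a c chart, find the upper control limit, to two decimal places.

c̄ = (6 + 3 + 5 + 4 + 3 + 1 + 3 + 3 + 1 + 5 + 4) / 11 = 38 / 11 = 3.4545
UCL = c̄ + 3√c̄ = 3.4545 + 3 × √3.4545 = 3.4545 + 3 × 1.8586 = 9.0305

9.03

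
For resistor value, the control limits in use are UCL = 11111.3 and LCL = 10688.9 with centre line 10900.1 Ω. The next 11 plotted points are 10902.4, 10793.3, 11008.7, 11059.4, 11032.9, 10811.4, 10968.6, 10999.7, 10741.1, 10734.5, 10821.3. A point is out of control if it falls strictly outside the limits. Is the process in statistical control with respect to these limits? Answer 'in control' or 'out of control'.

in control

All 11 points lie within [10688.9, 11111.3].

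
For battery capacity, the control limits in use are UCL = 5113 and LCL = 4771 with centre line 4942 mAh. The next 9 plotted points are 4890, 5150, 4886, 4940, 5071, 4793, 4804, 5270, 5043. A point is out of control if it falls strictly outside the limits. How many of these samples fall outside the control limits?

2

Compare each point to [4771, 5113]: sample 2 = 5150 > UCL; sample 8 = 5270 > UCL.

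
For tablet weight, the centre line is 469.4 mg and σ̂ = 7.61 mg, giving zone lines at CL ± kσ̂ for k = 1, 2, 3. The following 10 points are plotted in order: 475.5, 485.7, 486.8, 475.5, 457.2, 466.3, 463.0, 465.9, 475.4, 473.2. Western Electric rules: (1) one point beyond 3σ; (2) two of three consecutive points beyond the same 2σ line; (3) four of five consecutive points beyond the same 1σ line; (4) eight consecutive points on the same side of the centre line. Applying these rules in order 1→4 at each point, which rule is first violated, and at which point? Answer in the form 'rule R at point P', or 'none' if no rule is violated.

rule 2 at point 3

Zone of each point (C = within 1σ̂, B = 1σ̂–2σ̂, A = 2σ̂–3σ̂, * = beyond 3σ̂; sign = side of CL): 1:+C, 2:+A, 3:+A, 4:+C, 5:-B, 6:-C, 7:-C, 8:-C, 9:+C, 10:+C
Rule 2 (two of three consecutive points beyond the same 2σ limit) is satisfied at point 3.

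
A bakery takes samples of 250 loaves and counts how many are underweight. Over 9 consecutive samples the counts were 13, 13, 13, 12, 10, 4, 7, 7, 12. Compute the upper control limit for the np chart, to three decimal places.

p̄ = Σdᵢ / (k·n) = 91 / (9 × 250) = 0.04044
UCL = np̄ + 3·√(np̄(1−p̄)) = 10.1111 + 3 × √(10.1111×0.95956) = 10.1111 + 3 × 3.1148 = 19.4556

19.456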